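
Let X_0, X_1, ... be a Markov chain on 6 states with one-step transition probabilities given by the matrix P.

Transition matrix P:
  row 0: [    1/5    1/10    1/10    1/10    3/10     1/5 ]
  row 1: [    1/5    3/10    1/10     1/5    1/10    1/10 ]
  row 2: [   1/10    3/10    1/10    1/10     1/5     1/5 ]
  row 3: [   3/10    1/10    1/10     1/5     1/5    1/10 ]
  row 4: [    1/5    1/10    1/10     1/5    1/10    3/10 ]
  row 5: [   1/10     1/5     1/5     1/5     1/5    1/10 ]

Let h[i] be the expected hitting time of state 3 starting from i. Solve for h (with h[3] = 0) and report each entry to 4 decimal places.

First-step conditioning: h[3] = 0; for i ≠ 3, h[i] = 1 + Σ_k P[i][k]·h[k].
  h[0] = 1 + 1/5·h[0] + 1/10·h[1] + 1/10·h[2] + 3/10·h[4] + 1/5·h[5]
  h[1] = 1 + 1/5·h[0] + 3/10·h[1] + 1/10·h[2] + 1/10·h[4] + 1/10·h[5]
  h[2] = 1 + 1/10·h[0] + 3/10·h[1] + 1/10·h[2] + 1/5·h[4] + 1/5·h[5]
  h[4] = 1 + 1/5·h[0] + 1/10·h[1] + 1/10·h[2] + 1/10·h[4] + 3/10·h[5]
  h[5] = 1 + 1/10·h[0] + 1/5·h[1] + 1/5·h[2] + 1/5·h[4] + 1/10·h[5]
Solving the 5×5 linear system over states ≠ 3 gives exactly h = [1690/263, 24585/4208, 26795/4208, 0, 6145/1052, 1535/263] (h[3] = 0 is the target).

h = [6.4259, 5.8424, 6.3676, 0.0000, 5.8413, 5.8365]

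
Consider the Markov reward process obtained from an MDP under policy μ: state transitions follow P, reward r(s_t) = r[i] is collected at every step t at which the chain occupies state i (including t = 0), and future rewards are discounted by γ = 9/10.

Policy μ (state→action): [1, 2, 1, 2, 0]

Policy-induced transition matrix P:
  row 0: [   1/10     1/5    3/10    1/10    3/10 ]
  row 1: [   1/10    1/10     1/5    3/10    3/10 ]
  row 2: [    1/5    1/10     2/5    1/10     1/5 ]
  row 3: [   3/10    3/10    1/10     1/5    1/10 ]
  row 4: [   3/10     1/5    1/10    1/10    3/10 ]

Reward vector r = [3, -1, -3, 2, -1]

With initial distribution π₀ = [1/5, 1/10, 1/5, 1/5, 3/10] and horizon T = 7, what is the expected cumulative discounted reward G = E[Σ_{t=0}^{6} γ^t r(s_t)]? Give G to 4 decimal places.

t=0: π = [0.2000, 0.1000, 0.2000, 0.2000, 0.3000], E[r] = 0.0000, γ^t·E[r] = 0.000000, running G = 0.000000
t=1: π = [0.2200, 0.1900, 0.2100, 0.1400, 0.2400], E[r] = -0.1200, γ^t·E[r] = -0.108000, running G = -0.108000
t=2: π = [0.1970, 0.1740, 0.2260, 0.1520, 0.2510], E[r] = -0.2080, γ^t·E[r] = -0.168480, running G = -0.276480
t=3: π = [0.2032, 0.1752, 0.2246, 0.1500, 0.2470], E[r] = -0.1864, γ^t·E[r] = -0.135886, running G = -0.412366
t=4: π = [0.2019, 0.1750, 0.2255, 0.1500, 0.2475], E[r] = -0.1935, γ^t·E[r] = -0.126968, running G = -0.539334
t=5: π = [0.2021, 0.1749, 0.2255, 0.1500, 0.2474], E[r] = -0.1928, γ^t·E[r] = -0.113828, running G = -0.653162
t=6: π = [0.2020, 0.1750, 0.2256, 0.1500, 0.2474], E[r] = -0.1930, γ^t·E[r] = -0.102566, running G = -0.755728

G = -0.7557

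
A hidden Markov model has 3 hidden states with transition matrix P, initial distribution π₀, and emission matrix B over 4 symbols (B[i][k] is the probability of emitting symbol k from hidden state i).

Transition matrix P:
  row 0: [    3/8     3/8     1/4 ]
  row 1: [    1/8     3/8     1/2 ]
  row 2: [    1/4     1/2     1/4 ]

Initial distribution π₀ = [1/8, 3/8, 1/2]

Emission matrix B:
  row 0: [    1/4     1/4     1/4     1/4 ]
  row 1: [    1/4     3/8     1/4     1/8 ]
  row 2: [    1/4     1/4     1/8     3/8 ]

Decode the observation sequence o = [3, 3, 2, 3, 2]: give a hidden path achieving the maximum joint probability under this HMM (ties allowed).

path = [2, 2, 1, 2, 1]

t=0: δ = [3.125e-02, 4.688e-02, 1.875e-01]  (obs o_0=3)
t=1: δ = [1.172e-02, 1.172e-02, 1.758e-02]  ψ = [2, 2, 2]  (obs o_1=3)
t=2: δ = [1.099e-03, 2.197e-03, 7.324e-04]  ψ = [0, 2, 1]  (obs o_2=2)
t=3: δ = [1.030e-04, 1.030e-04, 4.120e-04]  ψ = [0, 1, 1]  (obs o_3=3)
t=4: δ = [2.575e-05, 5.150e-05, 1.287e-05]  ψ = [2, 2, 2]  (obs o_4=2)
backtrack: best end state = 1; path = [2, 2, 1, 2, 1]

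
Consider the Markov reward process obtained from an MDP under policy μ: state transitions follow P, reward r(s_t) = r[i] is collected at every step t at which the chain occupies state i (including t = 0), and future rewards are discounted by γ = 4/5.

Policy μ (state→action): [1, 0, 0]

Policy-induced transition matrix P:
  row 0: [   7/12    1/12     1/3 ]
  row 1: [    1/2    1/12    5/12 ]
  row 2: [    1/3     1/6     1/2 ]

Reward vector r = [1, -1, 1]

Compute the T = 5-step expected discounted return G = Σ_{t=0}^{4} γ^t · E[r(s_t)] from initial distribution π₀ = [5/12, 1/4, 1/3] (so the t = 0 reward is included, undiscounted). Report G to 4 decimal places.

G = 2.3167

t=0: π = [0.4167, 0.2500, 0.3333], E[r] = 0.5000, γ^t·E[r] = 0.500000, running G = 0.500000
t=1: π = [0.4792, 0.1111, 0.4097], E[r] = 0.7778, γ^t·E[r] = 0.622222, running G = 1.122222
t=2: π = [0.4716, 0.1175, 0.4109], E[r] = 0.7650, γ^t·E[r] = 0.489630, running G = 1.611852
t=3: π = [0.4708, 0.1176, 0.4116], E[r] = 0.7649, γ^t·E[r] = 0.391605, running G = 2.003457
t=4: π = [0.4706, 0.1176, 0.4117], E[r] = 0.7647, γ^t·E[r] = 0.313235, running G = 2.316691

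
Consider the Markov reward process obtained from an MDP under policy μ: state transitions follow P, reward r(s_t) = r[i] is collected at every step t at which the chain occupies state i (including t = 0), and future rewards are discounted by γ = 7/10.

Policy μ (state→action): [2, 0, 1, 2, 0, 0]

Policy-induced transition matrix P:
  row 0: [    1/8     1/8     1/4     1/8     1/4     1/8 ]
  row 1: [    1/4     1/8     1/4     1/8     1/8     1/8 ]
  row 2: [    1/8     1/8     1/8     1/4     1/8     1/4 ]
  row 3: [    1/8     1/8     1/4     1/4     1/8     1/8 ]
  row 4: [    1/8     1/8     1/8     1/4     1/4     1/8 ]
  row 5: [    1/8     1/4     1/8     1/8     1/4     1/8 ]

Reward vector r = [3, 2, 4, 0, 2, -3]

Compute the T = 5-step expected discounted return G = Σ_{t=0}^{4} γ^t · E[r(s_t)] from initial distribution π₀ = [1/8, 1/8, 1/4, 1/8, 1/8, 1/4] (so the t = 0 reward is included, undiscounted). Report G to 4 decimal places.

t=0: π = [0.1250, 0.1250, 0.2500, 0.1250, 0.1250, 0.2500], E[r] = 1.1250, γ^t·E[r] = 1.125000, running G = 1.125000
t=1: π = [0.1406, 0.1563, 0.1719, 0.1875, 0.1875, 0.1563], E[r] = 1.3281, γ^t·E[r] = 0.929688, running G = 2.054688
t=2: π = [0.1445, 0.1445, 0.1855, 0.1934, 0.1855, 0.1465], E[r] = 1.3965, γ^t·E[r] = 0.684277, running G = 2.738965
t=3: π = [0.1431, 0.1433, 0.1853, 0.1956, 0.1846, 0.1482], E[r] = 1.3816, γ^t·E[r] = 0.473886, running G = 3.212851
t=4: π = [0.1429, 0.1435, 0.1852, 0.1957, 0.1845, 0.1482], E[r] = 1.3812, γ^t·E[r] = 0.331632, running G = 3.544483

G = 3.5445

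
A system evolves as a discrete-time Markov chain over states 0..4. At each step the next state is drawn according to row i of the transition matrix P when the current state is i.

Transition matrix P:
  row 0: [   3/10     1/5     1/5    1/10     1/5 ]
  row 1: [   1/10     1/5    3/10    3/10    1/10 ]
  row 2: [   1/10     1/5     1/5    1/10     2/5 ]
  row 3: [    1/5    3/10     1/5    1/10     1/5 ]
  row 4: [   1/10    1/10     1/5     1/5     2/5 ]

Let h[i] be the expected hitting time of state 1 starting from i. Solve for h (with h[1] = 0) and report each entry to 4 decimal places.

h = [5.4645, 0.0000, 5.5874, 4.9180, 6.0792]

First-step conditioning: h[1] = 0; for i ≠ 1, h[i] = 1 + Σ_k P[i][k]·h[k].
  h[0] = 1 + 3/10·h[0] + 1/5·h[2] + 1/10·h[3] + 1/5·h[4]
  h[2] = 1 + 1/10·h[0] + 1/5·h[2] + 1/10·h[3] + 2/5·h[4]
  h[3] = 1 + 1/5·h[0] + 1/5·h[2] + 1/10·h[3] + 1/5·h[4]
  h[4] = 1 + 1/10·h[0] + 1/5·h[2] + 1/5·h[3] + 2/5·h[4]
Solving the 4×4 linear system over states ≠ 1 gives exactly h = [1000/183, 0, 2045/366, 300/61, 2225/366] (h[1] = 0 is the target).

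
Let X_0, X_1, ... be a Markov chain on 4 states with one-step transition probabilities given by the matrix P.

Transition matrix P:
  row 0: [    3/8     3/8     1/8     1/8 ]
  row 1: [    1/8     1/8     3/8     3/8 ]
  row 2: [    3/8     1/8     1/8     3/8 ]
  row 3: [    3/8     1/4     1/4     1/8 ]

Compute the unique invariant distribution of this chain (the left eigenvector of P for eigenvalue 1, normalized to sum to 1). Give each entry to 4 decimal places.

π = [0.3166, 0.2337, 0.2130, 0.2367]

Balance equations π_j = Σ_i π_i·P[i][j]:
  π_0 = 3/8·π_0 + 1/8·π_1 + 3/8·π_2 + 3/8·π_3
  π_1 = 3/8·π_0 + 1/8·π_1 + 1/8·π_2 + 1/4·π_3
  π_2 = 1/8·π_0 + 3/8·π_1 + 1/8·π_2 + 1/4·π_3
  normalize: π_0 + π_1 + π_2 + π_3 = 1
Solving the linear system gives exactly π = [107/338, 79/338, 36/169, 40/169].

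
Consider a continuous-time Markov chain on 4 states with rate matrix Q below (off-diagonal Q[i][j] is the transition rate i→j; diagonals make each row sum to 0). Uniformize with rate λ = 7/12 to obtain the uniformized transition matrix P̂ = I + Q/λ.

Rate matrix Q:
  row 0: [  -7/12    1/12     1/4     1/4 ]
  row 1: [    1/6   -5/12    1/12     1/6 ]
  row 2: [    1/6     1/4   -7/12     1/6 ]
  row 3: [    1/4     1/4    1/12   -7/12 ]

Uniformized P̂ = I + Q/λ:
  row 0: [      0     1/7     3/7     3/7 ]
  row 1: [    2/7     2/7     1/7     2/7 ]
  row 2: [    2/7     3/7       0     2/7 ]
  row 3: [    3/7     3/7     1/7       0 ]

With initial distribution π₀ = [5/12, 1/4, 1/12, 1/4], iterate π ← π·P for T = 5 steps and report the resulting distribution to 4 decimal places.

π = [0.2488, 0.3113, 0.1888, 0.2512]

t=0: π = [0.4167, 0.2500, 0.0833, 0.2500]
t=1: π = [0.2024, 0.2738, 0.2500, 0.2738]
t=2: π = [0.2670, 0.3316, 0.1650, 0.2364]
t=3: π = [0.2432, 0.3049, 0.1956, 0.2563]
t=4: π = [0.2528, 0.3155, 0.1844, 0.2472]
t=5: π = [0.2488, 0.3113, 0.1888, 0.2512]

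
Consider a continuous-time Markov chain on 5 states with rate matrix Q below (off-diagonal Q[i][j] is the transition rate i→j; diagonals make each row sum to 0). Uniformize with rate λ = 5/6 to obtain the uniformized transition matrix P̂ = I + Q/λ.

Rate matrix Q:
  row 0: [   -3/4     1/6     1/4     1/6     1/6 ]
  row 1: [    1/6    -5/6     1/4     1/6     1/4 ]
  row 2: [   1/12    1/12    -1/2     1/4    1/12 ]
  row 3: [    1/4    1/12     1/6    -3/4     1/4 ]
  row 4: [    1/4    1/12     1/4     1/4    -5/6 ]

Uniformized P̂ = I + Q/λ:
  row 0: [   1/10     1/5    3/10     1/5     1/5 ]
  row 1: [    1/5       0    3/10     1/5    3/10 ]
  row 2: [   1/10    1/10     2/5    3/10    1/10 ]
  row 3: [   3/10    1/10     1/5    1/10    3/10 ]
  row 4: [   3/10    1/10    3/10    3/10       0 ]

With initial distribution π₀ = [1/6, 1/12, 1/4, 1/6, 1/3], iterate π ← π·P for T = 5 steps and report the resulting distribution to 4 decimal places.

t=0: π = [0.1667, 0.0833, 0.2500, 0.1667, 0.3333]
t=1: π = [0.2083, 0.1083, 0.3083, 0.2417, 0.1333]
t=2: π = [0.1858, 0.1100, 0.3067, 0.2200, 0.1775]
t=3: π = [0.1905, 0.1076, 0.3087, 0.2264, 0.1668]
t=4: π = [0.1894, 0.1083, 0.3082, 0.2249, 0.1692]
t=5: π = [0.1896, 0.1081, 0.3083, 0.2252, 0.1687]

π = [0.1896, 0.1081, 0.3083, 0.2252, 0.1687]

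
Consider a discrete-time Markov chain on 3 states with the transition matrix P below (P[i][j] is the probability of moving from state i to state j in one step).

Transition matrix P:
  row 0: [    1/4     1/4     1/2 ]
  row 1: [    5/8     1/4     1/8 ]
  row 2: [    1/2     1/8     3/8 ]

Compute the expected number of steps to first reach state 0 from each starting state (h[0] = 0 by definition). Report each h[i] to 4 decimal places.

h = [0.0000, 1.6552, 1.9310]

First-step conditioning: h[0] = 0; for i ≠ 0, h[i] = 1 + Σ_k P[i][k]·h[k].
  h[1] = 1 + 1/4·h[1] + 1/8·h[2]
  h[2] = 1 + 1/8·h[1] + 3/8·h[2]
Solving the 2×2 linear system over states ≠ 0 gives exactly h = [0, 48/29, 56/29] (h[0] = 0 is the target).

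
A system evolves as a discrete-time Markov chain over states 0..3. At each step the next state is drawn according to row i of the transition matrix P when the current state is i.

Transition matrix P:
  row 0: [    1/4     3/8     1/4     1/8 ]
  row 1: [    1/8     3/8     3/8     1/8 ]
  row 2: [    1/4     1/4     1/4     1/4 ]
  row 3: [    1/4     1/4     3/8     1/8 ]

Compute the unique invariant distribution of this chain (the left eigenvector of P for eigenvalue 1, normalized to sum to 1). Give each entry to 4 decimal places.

Balance equations π_j = Σ_i π_i·P[i][j]:
  π_0 = 1/4·π_0 + 1/8·π_1 + 1/4·π_2 + 1/4·π_3
  π_1 = 3/8·π_0 + 3/8·π_1 + 1/4·π_2 + 1/4·π_3
  π_2 = 1/4·π_0 + 3/8·π_1 + 1/4·π_2 + 3/8·π_3
  normalize: π_0 + π_1 + π_2 + π_3 = 1
Solving the linear system gives exactly π = [4/19, 6/19, 53/171, 28/171].

π = [0.2105, 0.3158, 0.3099, 0.1637]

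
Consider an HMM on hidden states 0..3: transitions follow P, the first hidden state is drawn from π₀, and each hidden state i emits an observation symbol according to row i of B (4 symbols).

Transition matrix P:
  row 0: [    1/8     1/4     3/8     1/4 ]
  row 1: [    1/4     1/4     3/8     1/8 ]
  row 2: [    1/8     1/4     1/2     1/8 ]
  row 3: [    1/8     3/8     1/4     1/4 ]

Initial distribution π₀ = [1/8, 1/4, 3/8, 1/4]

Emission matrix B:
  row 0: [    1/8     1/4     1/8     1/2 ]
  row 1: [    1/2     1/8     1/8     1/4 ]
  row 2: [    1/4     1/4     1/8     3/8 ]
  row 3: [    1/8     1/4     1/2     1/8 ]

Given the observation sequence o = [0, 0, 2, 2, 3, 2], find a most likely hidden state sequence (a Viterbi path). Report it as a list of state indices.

path = [1, 1, 3, 3, 0, 3]

t=0: δ = [1.562e-02, 1.250e-01, 9.375e-02, 3.125e-02]  (obs o_0=0)
t=1: δ = [3.906e-03, 1.562e-02, 1.172e-02, 1.953e-03]  ψ = [1, 1, 1, 1]  (obs o_1=0)
t=2: δ = [4.883e-04, 4.883e-04, 7.324e-04, 9.766e-04]  ψ = [1, 1, 1, 1]  (obs o_2=2)
t=3: δ = [1.526e-05, 4.578e-05, 4.578e-05, 1.221e-04]  ψ = [1, 3, 2, 3]  (obs o_3=2)
t=4: δ = [7.629e-06, 1.144e-05, 1.144e-05, 3.815e-06]  ψ = [3, 3, 3, 3]  (obs o_4=3)
t=5: δ = [3.576e-07, 3.576e-07, 7.153e-07, 9.537e-07]  ψ = [1, 1, 2, 0]  (obs o_5=2)
backtrack: best end state = 3; path = [1, 1, 3, 3, 0, 3]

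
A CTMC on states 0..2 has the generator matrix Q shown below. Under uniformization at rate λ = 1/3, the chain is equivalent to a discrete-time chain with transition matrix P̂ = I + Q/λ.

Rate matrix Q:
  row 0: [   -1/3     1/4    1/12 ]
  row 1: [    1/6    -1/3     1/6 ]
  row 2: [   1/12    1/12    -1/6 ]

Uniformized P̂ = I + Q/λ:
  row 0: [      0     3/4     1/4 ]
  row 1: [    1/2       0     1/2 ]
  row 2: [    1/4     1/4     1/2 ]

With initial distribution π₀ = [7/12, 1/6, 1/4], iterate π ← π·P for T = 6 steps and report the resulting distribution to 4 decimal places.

t=0: π = [0.5833, 0.1667, 0.2500]
t=1: π = [0.1458, 0.5000, 0.3542]
t=2: π = [0.3385, 0.1979, 0.4635]
t=3: π = [0.2148, 0.3698, 0.4154]
t=4: π = [0.2887, 0.2650, 0.4463]
t=5: π = [0.2441, 0.3281, 0.4278]
t=6: π = [0.2710, 0.2900, 0.4390]

π = [0.2710, 0.2900, 0.4390]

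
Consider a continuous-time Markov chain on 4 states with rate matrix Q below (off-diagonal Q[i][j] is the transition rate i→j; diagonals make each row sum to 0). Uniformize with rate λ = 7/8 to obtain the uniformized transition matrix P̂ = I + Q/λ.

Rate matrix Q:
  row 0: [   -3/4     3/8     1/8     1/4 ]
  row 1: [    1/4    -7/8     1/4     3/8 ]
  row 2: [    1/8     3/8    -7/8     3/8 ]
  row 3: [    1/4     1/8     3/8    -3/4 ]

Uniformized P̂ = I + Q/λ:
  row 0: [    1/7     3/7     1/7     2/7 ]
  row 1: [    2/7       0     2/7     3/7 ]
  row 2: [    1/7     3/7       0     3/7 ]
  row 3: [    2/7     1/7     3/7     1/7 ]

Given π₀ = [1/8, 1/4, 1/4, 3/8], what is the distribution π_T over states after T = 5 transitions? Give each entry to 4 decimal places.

t=0: π = [0.1250, 0.2500, 0.2500, 0.3750]
t=1: π = [0.2321, 0.2143, 0.2500, 0.3036]
t=2: π = [0.2168, 0.2500, 0.2245, 0.3087]
t=3: π = [0.2227, 0.2332, 0.2347, 0.3094]
t=4: π = [0.2204, 0.2402, 0.2310, 0.3084]
t=5: π = [0.2212, 0.2375, 0.2323, 0.3090]

π = [0.2212, 0.2375, 0.2323, 0.3090]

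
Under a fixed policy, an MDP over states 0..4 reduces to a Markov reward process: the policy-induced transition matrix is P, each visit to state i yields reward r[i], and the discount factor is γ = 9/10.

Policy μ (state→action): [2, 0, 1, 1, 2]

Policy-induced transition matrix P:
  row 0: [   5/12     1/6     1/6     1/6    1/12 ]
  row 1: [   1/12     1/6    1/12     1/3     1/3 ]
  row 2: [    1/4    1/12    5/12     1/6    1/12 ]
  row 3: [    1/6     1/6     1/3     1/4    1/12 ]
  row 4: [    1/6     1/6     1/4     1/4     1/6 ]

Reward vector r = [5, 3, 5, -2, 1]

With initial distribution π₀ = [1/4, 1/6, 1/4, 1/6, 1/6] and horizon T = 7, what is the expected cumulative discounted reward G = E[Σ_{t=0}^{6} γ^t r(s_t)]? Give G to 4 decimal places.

G = 13.9499

t=0: π = [0.2500, 0.1667, 0.2500, 0.1667, 0.1667], E[r] = 2.8333, γ^t·E[r] = 2.833333, running G = 2.833333
t=1: π = [0.2361, 0.1458, 0.2569, 0.2222, 0.1389], E[r] = 2.5972, γ^t·E[r] = 2.337500, running G = 5.170833
t=2: π = [0.2350, 0.1453, 0.2674, 0.2211, 0.1314], E[r] = 2.6366, γ^t·E[r] = 2.135625, running G = 7.306458
t=3: π = [0.2356, 0.1444, 0.2692, 0.2202, 0.1306], E[r] = 2.6471, γ^t·E[r] = 1.929762, running G = 9.236220
t=4: π = [0.2360, 0.1442, 0.2695, 0.2200, 0.1303], E[r] = 2.6505, γ^t·E[r] = 1.738998, running G = 10.975218
t=5: π = [0.2361, 0.1442, 0.2695, 0.2199, 0.1303], E[r] = 2.6513, γ^t·E[r] = 1.565574, running G = 12.540791
t=6: π = [0.2361, 0.1442, 0.2695, 0.2199, 0.1302], E[r] = 2.6515, γ^t·E[r] = 1.409102, running G = 13.949894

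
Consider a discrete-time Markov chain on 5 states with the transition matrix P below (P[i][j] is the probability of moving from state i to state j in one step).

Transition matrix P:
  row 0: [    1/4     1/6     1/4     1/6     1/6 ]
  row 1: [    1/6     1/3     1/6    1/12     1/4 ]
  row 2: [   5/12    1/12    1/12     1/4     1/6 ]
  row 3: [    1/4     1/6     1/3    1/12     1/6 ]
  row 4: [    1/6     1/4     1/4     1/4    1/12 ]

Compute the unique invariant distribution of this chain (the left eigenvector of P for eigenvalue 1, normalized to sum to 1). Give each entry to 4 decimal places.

Balance equations π_j = Σ_i π_i·P[i][j]:
  π_0 = 1/4·π_0 + 1/6·π_1 + 5/12·π_2 + 1/4·π_3 + 1/6·π_4
  π_1 = 1/6·π_0 + 1/3·π_1 + 1/12·π_2 + 1/6·π_3 + 1/4·π_4
  π_2 = 1/4·π_0 + 1/6·π_1 + 1/12·π_2 + 1/3·π_3 + 1/4·π_4
  π_3 = 1/6·π_0 + 1/12·π_1 + 1/4·π_2 + 1/12·π_3 + 1/4·π_4
  normalize: π_0 + π_1 + π_2 + π_3 + π_4 = 1
Solving the linear system gives exactly π = [1477/5792, 4533/23168, 4919/23168, 3895/23168, 3913/23168].

π = [0.2550, 0.1957, 0.2123, 0.1681, 0.1689]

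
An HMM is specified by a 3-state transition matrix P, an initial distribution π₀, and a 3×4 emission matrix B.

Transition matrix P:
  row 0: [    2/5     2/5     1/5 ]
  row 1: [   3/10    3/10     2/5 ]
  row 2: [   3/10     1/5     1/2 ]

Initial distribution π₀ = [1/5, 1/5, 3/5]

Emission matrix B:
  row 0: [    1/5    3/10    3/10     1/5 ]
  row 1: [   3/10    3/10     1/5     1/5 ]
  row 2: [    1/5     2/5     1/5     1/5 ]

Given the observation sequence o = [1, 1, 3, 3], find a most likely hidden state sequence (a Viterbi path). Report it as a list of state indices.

t=0: δ = [6.000e-02, 6.000e-02, 2.400e-01]  (obs o_0=1)
t=1: δ = [2.160e-02, 1.440e-02, 4.800e-02]  ψ = [2, 2, 2]  (obs o_1=1)
t=2: δ = [2.880e-03, 1.920e-03, 4.800e-03]  ψ = [2, 2, 2]  (obs o_2=3)
t=3: δ = [2.880e-04, 2.304e-04, 4.800e-04]  ψ = [2, 0, 2]  (obs o_3=3)
backtrack: best end state = 2; path = [2, 2, 2, 2]

path = [2, 2, 2, 2]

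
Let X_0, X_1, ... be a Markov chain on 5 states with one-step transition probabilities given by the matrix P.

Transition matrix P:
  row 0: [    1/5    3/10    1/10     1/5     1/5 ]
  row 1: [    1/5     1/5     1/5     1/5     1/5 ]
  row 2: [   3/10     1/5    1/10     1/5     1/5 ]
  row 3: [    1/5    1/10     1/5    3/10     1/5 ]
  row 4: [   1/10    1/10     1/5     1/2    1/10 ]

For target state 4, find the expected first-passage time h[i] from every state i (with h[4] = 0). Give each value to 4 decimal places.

h = [5.0000, 5.0000, 5.0000, 5.0000, 0.0000]

First-step conditioning: h[4] = 0; for i ≠ 4, h[i] = 1 + Σ_k P[i][k]·h[k].
  h[0] = 1 + 1/5·h[0] + 3/10·h[1] + 1/10·h[2] + 1/5·h[3]
  h[1] = 1 + 1/5·h[0] + 1/5·h[1] + 1/5·h[2] + 1/5·h[3]
  h[2] = 1 + 3/10·h[0] + 1/5·h[1] + 1/10·h[2] + 1/5·h[3]
  h[3] = 1 + 1/5·h[0] + 1/10·h[1] + 1/5·h[2] + 3/10·h[3]
Solving the 4×4 linear system over states ≠ 4 gives exactly h = [5, 5, 5, 5, 0] (h[4] = 0 is the target).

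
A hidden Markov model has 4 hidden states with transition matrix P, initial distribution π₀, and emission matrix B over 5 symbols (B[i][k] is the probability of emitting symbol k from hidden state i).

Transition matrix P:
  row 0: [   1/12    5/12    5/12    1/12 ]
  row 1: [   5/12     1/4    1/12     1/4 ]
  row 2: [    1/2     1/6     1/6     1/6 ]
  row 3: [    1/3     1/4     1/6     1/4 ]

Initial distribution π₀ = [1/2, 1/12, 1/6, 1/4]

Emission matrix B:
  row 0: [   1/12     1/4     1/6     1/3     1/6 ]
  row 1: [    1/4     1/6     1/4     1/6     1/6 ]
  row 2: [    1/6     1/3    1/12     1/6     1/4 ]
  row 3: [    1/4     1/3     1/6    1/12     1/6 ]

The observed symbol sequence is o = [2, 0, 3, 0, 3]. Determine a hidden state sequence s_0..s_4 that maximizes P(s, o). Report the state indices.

path = [0, 1, 0, 1, 0]

t=0: δ = [8.333e-02, 2.083e-02, 1.389e-02, 4.167e-02]  (obs o_0=2)
t=1: δ = [1.157e-03, 8.681e-03, 5.787e-03, 2.604e-03]  ψ = [3, 0, 0, 3]  (obs o_1=0)
t=2: δ = [1.206e-03, 3.617e-04, 1.608e-04, 1.808e-04]  ψ = [1, 1, 2, 1]  (obs o_2=3)
t=3: δ = [1.256e-05, 1.256e-04, 8.372e-05, 2.512e-05]  ψ = [1, 0, 0, 0]  (obs o_3=0)
t=4: δ = [1.744e-05, 5.233e-06, 2.326e-06, 2.616e-06]  ψ = [1, 1, 2, 1]  (obs o_4=3)
backtrack: best end state = 0; path = [0, 1, 0, 1, 0]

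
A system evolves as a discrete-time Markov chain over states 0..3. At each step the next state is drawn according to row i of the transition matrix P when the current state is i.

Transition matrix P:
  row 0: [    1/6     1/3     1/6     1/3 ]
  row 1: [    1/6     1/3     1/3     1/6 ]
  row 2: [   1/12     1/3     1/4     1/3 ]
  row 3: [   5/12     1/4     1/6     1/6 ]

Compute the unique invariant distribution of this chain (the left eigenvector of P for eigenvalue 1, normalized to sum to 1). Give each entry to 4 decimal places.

Balance equations π_j = Σ_i π_i·P[i][j]:
  π_0 = 1/6·π_0 + 1/6·π_1 + 1/12·π_2 + 5/12·π_3
  π_1 = 1/3·π_0 + 1/3·π_1 + 1/3·π_2 + 1/4·π_3
  π_2 = 1/6·π_0 + 1/3·π_1 + 1/4·π_2 + 1/6·π_3
  normalize: π_0 + π_1 + π_2 + π_3 = 1
Solving the linear system gives exactly π = [189/913, 26/83, 218/913, 20/83].

π = [0.2070, 0.3133, 0.2388, 0.2410]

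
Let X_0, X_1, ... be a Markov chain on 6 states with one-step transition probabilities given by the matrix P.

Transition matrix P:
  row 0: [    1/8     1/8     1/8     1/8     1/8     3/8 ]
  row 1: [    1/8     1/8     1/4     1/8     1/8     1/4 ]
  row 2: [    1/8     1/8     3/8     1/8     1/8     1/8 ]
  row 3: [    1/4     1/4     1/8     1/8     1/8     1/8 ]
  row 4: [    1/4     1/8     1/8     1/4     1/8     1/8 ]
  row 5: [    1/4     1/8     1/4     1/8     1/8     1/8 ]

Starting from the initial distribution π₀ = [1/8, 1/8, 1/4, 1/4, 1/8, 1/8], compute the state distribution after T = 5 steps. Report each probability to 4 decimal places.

t=0: π = [0.1250, 0.1250, 0.2500, 0.2500, 0.1250, 0.1250]
t=1: π = [0.1875, 0.1563, 0.2188, 0.1406, 0.1250, 0.1719]
t=2: π = [0.1797, 0.1426, 0.2207, 0.1406, 0.1250, 0.1914]
t=3: π = [0.1821, 0.1426, 0.2219, 0.1406, 0.1250, 0.1877]
t=4: π = [0.1817, 0.1426, 0.2218, 0.1406, 0.1250, 0.1884]
t=5: π = [0.1817, 0.1426, 0.2218, 0.1406, 0.1250, 0.1882]

π = [0.1817, 0.1426, 0.2218, 0.1406, 0.1250, 0.1882]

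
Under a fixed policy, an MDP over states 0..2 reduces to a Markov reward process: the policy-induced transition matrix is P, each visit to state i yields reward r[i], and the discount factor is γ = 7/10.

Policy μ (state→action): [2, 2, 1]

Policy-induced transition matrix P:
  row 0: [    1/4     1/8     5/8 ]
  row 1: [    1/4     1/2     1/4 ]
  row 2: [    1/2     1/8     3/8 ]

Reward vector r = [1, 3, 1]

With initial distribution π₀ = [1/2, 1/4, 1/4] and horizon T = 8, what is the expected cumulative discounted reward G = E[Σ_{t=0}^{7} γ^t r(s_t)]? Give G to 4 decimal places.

G = 4.5332

t=0: π = [0.5000, 0.2500, 0.2500], E[r] = 1.5000, γ^t·E[r] = 1.500000, running G = 1.500000
t=1: π = [0.3125, 0.2188, 0.4688], E[r] = 1.4375, γ^t·E[r] = 1.006250, running G = 2.506250
t=2: π = [0.3672, 0.2070, 0.4258], E[r] = 1.4141, γ^t·E[r] = 0.692891, running G = 3.199141
t=3: π = [0.3564, 0.2026, 0.4409], E[r] = 1.4053, γ^t·E[r] = 0.482009, running G = 3.681149
t=4: π = [0.3602, 0.2010, 0.4388], E[r] = 1.4020, γ^t·E[r] = 0.336615, running G = 4.017764
t=5: π = [0.3597, 0.2004, 0.4399], E[r] = 1.4007, γ^t·E[r] = 0.235423, running G = 4.253187
t=6: π = [0.3600, 0.2001, 0.4399], E[r] = 1.4003, γ^t·E[r] = 0.164741, running G = 4.417928
t=7: π = [0.3600, 0.2001, 0.4400], E[r] = 1.4001, γ^t·E[r] = 0.115305, running G = 4.533233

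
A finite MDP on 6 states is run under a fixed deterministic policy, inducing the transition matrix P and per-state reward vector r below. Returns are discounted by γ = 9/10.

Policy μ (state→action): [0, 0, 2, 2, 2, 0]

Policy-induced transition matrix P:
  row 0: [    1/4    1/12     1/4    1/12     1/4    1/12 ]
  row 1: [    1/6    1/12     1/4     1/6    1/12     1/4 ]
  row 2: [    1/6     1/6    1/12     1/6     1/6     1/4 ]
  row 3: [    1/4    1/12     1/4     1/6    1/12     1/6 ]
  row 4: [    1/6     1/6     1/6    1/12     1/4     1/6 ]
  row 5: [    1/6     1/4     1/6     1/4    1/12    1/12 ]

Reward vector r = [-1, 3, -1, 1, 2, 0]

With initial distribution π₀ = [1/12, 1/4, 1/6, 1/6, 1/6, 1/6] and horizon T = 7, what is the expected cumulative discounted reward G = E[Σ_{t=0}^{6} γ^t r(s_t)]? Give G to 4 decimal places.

G = 3.0807

t=0: π = [0.0833, 0.2500, 0.1667, 0.1667, 0.1667, 0.1667], E[r] = 1.0000, γ^t·E[r] = 1.000000, running G = 1.000000
t=1: π = [0.1875, 0.1389, 0.1944, 0.1597, 0.1389, 0.1806], E[r] = 0.4722, γ^t·E[r] = 0.425000, running G = 1.425000
t=2: π = [0.1956, 0.1412, 0.1910, 0.1545, 0.1539, 0.1638], E[r] = 0.4994, γ^t·E[r] = 0.404531, running G = 1.829531
t=3: π = [0.1958, 0.1394, 0.1917, 0.1512, 0.1575, 0.1644], E[r] = 0.4968, γ^t·E[r] = 0.362145, running G = 2.191676
t=4: π = [0.1956, 0.1398, 0.1912, 0.1509, 0.1582, 0.1642], E[r] = 0.5000, γ^t·E[r] = 0.328055, running G = 2.519731
t=5: π = [0.1955, 0.1398, 0.1913, 0.1509, 0.1582, 0.1643], E[r] = 0.5000, γ^t·E[r] = 0.295250, running G = 2.814981
t=6: π = [0.1955, 0.1398, 0.1912, 0.1509, 0.1582, 0.1643], E[r] = 0.5001, γ^t·E[r] = 0.265757, running G = 3.080738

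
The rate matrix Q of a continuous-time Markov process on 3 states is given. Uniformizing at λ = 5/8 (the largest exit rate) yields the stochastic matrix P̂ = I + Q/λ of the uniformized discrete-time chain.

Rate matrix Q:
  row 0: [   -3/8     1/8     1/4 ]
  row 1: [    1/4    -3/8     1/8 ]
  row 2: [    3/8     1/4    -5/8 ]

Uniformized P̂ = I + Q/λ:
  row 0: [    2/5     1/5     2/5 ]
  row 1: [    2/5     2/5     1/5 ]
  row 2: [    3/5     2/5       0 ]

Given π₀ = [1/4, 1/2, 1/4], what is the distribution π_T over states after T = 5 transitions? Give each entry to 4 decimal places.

π = [0.4485, 0.3105, 0.2410]

t=0: π = [0.2500, 0.5000, 0.2500]
t=1: π = [0.4500, 0.3500, 0.2000]
t=2: π = [0.4400, 0.3100, 0.2500]
t=3: π = [0.4500, 0.3120, 0.2380]
t=4: π = [0.4476, 0.3100, 0.2424]
t=5: π = [0.4485, 0.3105, 0.2410]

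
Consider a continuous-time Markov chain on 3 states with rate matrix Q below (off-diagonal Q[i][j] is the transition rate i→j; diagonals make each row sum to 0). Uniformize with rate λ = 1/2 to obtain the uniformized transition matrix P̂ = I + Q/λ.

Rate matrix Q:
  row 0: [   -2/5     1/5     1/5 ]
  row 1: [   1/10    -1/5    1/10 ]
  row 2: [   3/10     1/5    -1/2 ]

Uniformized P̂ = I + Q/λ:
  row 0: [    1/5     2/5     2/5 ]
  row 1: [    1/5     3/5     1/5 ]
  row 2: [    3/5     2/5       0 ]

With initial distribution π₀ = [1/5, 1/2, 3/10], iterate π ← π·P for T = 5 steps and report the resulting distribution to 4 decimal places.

t=0: π = [0.2000, 0.5000, 0.3000]
t=1: π = [0.3200, 0.5000, 0.1800]
t=2: π = [0.2720, 0.5000, 0.2280]
t=3: π = [0.2912, 0.5000, 0.2088]
t=4: π = [0.2835, 0.5000, 0.2165]
t=5: π = [0.2866, 0.5000, 0.2134]

π = [0.2866, 0.5000, 0.2134]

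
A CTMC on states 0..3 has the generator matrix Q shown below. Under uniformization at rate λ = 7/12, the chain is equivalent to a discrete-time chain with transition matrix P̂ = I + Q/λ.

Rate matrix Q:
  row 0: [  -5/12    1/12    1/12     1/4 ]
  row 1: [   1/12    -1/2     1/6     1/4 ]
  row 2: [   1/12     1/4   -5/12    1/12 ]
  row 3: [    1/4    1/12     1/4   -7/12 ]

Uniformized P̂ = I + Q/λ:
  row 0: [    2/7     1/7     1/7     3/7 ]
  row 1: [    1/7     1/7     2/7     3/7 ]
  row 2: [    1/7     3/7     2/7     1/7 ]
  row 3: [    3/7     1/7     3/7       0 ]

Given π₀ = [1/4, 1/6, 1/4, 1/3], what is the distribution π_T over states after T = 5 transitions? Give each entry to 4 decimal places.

π = [0.2477, 0.2242, 0.2851, 0.2431]

t=0: π = [0.2500, 0.1667, 0.2500, 0.3333]
t=1: π = [0.2738, 0.2143, 0.2976, 0.2143]
t=2: π = [0.2432, 0.2279, 0.2772, 0.2517]
t=3: π = [0.2495, 0.2221, 0.2869, 0.2415]
t=4: π = [0.2475, 0.2248, 0.2846, 0.2431]
t=5: π = [0.2477, 0.2242, 0.2851, 0.2431]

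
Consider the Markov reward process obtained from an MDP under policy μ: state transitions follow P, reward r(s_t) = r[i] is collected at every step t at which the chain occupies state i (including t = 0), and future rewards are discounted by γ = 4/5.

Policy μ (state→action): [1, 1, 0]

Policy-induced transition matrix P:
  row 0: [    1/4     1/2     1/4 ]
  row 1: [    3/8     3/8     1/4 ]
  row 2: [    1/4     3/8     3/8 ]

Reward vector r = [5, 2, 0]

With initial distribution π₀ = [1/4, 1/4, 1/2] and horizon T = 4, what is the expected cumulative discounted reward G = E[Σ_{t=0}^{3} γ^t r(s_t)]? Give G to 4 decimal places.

t=0: π = [0.2500, 0.2500, 0.5000], E[r] = 1.7500, γ^t·E[r] = 1.750000, running G = 1.750000
t=1: π = [0.2813, 0.4063, 0.3125], E[r] = 2.2188, γ^t·E[r] = 1.775000, running G = 3.525000
t=2: π = [0.3008, 0.4102, 0.2891], E[r] = 2.3242, γ^t·E[r] = 1.487500, running G = 5.012500
t=3: π = [0.3013, 0.4126, 0.2861], E[r] = 2.3315, γ^t·E[r] = 1.193750, running G = 6.206250

G = 6.2063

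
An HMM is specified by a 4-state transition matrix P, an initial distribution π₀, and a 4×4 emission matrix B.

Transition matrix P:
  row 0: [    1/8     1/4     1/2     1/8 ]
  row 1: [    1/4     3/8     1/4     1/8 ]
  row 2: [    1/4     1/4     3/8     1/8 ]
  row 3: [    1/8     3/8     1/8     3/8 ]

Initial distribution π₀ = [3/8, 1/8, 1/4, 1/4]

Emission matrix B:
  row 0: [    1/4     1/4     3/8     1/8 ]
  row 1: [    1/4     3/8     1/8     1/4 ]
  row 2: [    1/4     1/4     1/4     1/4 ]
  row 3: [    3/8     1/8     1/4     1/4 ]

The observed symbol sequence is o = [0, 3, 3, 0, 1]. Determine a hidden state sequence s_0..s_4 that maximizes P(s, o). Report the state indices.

t=0: δ = [9.375e-02, 3.125e-02, 6.250e-02, 9.375e-02]  (obs o_0=0)
t=1: δ = [1.953e-03, 8.789e-03, 1.172e-02, 8.789e-03]  ψ = [2, 3, 0, 3]  (obs o_1=3)
t=2: δ = [3.662e-04, 8.240e-04, 1.099e-03, 8.240e-04]  ψ = [2, 1, 2, 3]  (obs o_2=3)
t=3: δ = [6.866e-05, 7.725e-05, 1.030e-04, 1.159e-04]  ψ = [2, 1, 2, 3]  (obs o_3=0)
t=4: δ = [6.437e-06, 1.629e-05, 9.656e-06, 5.431e-06]  ψ = [2, 3, 2, 3]  (obs o_4=1)
backtrack: best end state = 1; path = [3, 3, 3, 3, 1]

path = [3, 3, 3, 3, 1]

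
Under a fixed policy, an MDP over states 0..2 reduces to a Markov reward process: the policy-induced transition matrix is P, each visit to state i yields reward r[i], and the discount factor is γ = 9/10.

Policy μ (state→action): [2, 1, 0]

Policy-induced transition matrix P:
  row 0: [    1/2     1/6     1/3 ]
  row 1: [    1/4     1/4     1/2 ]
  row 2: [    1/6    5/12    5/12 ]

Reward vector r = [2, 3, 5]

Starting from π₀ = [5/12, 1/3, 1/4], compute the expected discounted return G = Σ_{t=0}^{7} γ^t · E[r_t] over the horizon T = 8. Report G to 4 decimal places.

t=0: π = [0.4167, 0.3333, 0.2500], E[r] = 3.0833, γ^t·E[r] = 3.083333, running G = 3.083333
t=1: π = [0.3333, 0.2569, 0.4097], E[r] = 3.4861, γ^t·E[r] = 3.137500, running G = 6.220833
t=2: π = [0.2992, 0.2905, 0.4103], E[r] = 3.5214, γ^t·E[r] = 2.852344, running G = 9.073177
t=3: π = [0.2906, 0.2935, 0.4159], E[r] = 3.5413, γ^t·E[r] = 2.581594, running G = 11.654771
t=4: π = [0.2880, 0.2951, 0.4169], E[r] = 3.5458, γ^t·E[r] = 2.326411, running G = 13.981182
t=5: π = [0.2873, 0.2955, 0.4173], E[r] = 3.5473, γ^t·E[r] = 2.094624, running G = 16.075806
t=6: π = [0.2870, 0.2956, 0.4174], E[r] = 3.5477, γ^t·E[r] = 1.885373, running G = 17.961179
t=7: π = [0.2870, 0.2956, 0.4174], E[r] = 3.5478, γ^t·E[r] = 1.696892, running G = 19.658071

G = 19.6581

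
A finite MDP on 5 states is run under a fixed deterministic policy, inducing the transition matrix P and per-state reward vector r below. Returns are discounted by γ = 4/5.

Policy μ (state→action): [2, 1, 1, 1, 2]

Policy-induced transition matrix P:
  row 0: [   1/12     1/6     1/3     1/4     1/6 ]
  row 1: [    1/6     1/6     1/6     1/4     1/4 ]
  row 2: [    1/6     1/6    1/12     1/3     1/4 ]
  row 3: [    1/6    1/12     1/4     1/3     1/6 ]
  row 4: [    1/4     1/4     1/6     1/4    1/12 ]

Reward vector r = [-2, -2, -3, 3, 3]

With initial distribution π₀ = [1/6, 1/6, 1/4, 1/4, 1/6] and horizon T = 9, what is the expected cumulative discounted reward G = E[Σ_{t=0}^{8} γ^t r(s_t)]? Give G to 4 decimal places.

G = 0.3966

t=0: π = [0.1667, 0.1667, 0.2500, 0.2500, 0.1667], E[r] = -0.1667, γ^t·E[r] = -0.166667, running G = -0.166667
t=1: π = [0.1667, 0.1597, 0.1944, 0.2917, 0.1875], E[r] = 0.2014, γ^t·E[r] = 0.161111, running G = -0.005556
t=2: π = [0.1684, 0.1580, 0.2025, 0.2905, 0.1806], E[r] = 0.1528, γ^t·E[r] = 0.097778, running G = 0.092222
t=3: π = [0.1677, 0.1575, 0.2021, 0.2911, 0.1817], E[r] = 0.1617, γ^t·E[r] = 0.082790, running G = 0.175012
t=4: π = [0.1678, 0.1575, 0.2020, 0.2911, 0.1815], E[r] = 0.1609, γ^t·E[r] = 0.065908, running G = 0.240920
t=5: π = [0.1678, 0.1575, 0.2021, 0.2911, 0.1815], E[r] = 0.1609, γ^t·E[r] = 0.052739, running G = 0.293659
t=6: π = [0.1678, 0.1575, 0.2021, 0.2911, 0.1815], E[r] = 0.1610, γ^t·E[r] = 0.042196, running G = 0.335855
t=7: π = [0.1678, 0.1575, 0.2021, 0.2911, 0.1815], E[r] = 0.1610, γ^t·E[r] = 0.033755, running G = 0.369610
t=8: π = [0.1678, 0.1575, 0.2021, 0.2911, 0.1815], E[r] = 0.1610, γ^t·E[r] = 0.027004, running G = 0.396614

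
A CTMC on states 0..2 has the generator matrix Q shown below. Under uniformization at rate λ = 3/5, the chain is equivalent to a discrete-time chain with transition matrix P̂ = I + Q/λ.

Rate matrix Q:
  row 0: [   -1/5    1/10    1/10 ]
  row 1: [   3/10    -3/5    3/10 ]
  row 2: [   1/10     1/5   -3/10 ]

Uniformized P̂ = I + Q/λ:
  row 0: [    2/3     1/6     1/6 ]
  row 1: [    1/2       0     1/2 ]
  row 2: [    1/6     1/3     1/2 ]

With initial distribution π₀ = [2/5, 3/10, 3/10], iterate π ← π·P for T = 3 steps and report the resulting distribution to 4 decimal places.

t=0: π = [0.4000, 0.3000, 0.3000]
t=1: π = [0.4667, 0.1667, 0.3667]
t=2: π = [0.4556, 0.2000, 0.3444]
t=3: π = [0.4611, 0.1907, 0.3481]

π = [0.4611, 0.1907, 0.3481]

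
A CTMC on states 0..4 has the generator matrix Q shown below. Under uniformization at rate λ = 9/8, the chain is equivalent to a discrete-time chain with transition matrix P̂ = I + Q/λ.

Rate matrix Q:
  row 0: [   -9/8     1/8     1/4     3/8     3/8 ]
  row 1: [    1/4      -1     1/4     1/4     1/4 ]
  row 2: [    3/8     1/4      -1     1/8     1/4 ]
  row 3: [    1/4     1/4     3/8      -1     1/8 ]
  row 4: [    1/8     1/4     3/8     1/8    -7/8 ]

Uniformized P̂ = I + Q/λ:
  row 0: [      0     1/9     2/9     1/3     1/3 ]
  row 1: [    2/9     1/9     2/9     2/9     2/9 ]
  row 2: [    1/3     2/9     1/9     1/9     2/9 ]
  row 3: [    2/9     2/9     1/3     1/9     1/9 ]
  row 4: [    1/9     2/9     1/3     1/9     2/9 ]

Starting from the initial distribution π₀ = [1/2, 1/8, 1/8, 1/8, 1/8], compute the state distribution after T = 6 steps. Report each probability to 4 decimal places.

t=0: π = [0.5000, 0.1250, 0.1250, 0.1250, 0.1250]
t=1: π = [0.1111, 0.1528, 0.2361, 0.2361, 0.2639]
t=2: π = [0.1944, 0.1929, 0.2515, 0.1528, 0.2083]
t=3: π = [0.1838, 0.1792, 0.2344, 0.1758, 0.2269]
t=4: π = [0.1822, 0.1819, 0.2409, 0.1719, 0.2231]
t=5: π = [0.1837, 0.1818, 0.2393, 0.1718, 0.2234]
t=6: π = [0.1832, 0.1816, 0.2395, 0.1721, 0.2235]

π = [0.1832, 0.1816, 0.2395, 0.1721, 0.2235]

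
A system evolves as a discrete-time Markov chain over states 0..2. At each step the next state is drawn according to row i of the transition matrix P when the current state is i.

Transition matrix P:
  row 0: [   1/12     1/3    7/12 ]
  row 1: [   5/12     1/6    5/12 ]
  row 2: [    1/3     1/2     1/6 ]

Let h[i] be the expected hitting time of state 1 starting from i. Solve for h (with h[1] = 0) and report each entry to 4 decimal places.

h = [2.4878, 0.0000, 2.1951]

First-step conditioning: h[1] = 0; for i ≠ 1, h[i] = 1 + Σ_k P[i][k]·h[k].
  h[0] = 1 + 1/12·h[0] + 7/12·h[2]
  h[2] = 1 + 1/3·h[0] + 1/6·h[2]
Solving the 2×2 linear system over states ≠ 1 gives exactly h = [102/41, 0, 90/41] (h[1] = 0 is the target).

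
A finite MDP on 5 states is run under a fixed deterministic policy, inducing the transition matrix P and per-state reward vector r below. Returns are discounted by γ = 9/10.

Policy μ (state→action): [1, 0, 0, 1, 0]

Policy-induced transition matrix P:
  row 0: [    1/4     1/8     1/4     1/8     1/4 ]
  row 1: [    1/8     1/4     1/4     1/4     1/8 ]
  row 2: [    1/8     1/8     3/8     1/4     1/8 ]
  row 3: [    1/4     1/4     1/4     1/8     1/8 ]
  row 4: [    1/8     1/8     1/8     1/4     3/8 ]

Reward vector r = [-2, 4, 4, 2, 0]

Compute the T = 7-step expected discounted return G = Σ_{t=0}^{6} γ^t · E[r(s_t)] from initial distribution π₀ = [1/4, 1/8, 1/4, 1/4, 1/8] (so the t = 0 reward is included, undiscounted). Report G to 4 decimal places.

G = 8.9835

t=0: π = [0.2500, 0.1250, 0.2500, 0.2500, 0.1250], E[r] = 1.5000, γ^t·E[r] = 1.500000, running G = 1.500000
t=1: π = [0.1875, 0.1719, 0.2656, 0.1875, 0.1875], E[r] = 1.7500, γ^t·E[r] = 1.575000, running G = 3.075000
t=2: π = [0.1719, 0.1699, 0.2598, 0.2031, 0.1953], E[r] = 1.7813, γ^t·E[r] = 1.442813, running G = 4.517813
t=3: π = [0.1719, 0.1716, 0.2581, 0.2031, 0.1953], E[r] = 1.7813, γ^t·E[r] = 1.298531, running G = 5.816344
t=4: π = [0.1719, 0.1718, 0.2578, 0.2031, 0.1953], E[r] = 1.7813, γ^t·E[r] = 1.168678, running G = 6.985022
t=5: π = [0.1719, 0.1719, 0.2578, 0.2031, 0.1953], E[r] = 1.7813, γ^t·E[r] = 1.051810, running G = 8.036832
t=6: π = [0.1719, 0.1719, 0.2578, 0.2031, 0.1953], E[r] = 1.7813, γ^t·E[r] = 0.946629, running G = 8.983461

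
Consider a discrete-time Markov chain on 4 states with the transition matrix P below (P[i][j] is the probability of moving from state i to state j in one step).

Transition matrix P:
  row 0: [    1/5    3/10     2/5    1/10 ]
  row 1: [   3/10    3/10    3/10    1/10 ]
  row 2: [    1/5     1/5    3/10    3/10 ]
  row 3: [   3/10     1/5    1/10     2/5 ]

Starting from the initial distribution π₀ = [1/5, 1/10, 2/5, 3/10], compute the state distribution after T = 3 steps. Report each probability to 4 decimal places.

π = [0.2480, 0.2497, 0.2784, 0.2239]

t=0: π = [0.2000, 0.1000, 0.4000, 0.3000]
t=1: π = [0.2400, 0.2300, 0.2600, 0.2700]
t=2: π = [0.2500, 0.2470, 0.2700, 0.2330]
t=3: π = [0.2480, 0.2497, 0.2784, 0.2239]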